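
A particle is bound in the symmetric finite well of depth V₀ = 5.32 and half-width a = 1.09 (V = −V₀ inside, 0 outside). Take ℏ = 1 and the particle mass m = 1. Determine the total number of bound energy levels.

N = 3

Define the well-strength parameter z₀ = (a/ℏ)√(2mV₀) = 1.09 × √(2·1·5.32) = 3.555.
The even/odd transcendental equations gain one root per π/2 in z₀, giving N = 1 + ⌊2z₀/π⌋ = 1 + ⌊2.263⌋ = 3.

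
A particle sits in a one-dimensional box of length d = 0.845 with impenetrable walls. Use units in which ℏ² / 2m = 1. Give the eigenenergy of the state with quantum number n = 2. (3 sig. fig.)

E = 55.3

Requiring ψ(0) = ψ(d) = 0 quantises k = nπ/d, hence E_n = ℏ²k²/2m = n²π²ℏ²/(2md²).
E_2 = 2² × π² / (2 × 0.5 × 0.845²) = 55.29.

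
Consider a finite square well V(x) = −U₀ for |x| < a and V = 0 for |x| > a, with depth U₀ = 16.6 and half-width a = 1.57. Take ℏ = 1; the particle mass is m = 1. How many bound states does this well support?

Define the well-strength parameter z₀ = (a/ℏ)√(2mU₀) = 1.57 × √(2·1·16.6) = 9.046.
The even/odd transcendental equations gain one root per π/2 in z₀, giving N = 1 + ⌊2z₀/π⌋ = 1 + ⌊5.759⌋ = 6.

N = 6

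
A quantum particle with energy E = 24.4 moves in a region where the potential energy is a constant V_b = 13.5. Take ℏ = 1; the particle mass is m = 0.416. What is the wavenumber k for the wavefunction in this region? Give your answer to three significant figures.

k = 3.01

With E > V_b the solution is oscillatory, ψ ∝ e^{±ikx} with k = √(2m(E − V_b))/ℏ.
k = √(2 × 0.416 × 10.9) = 3.011.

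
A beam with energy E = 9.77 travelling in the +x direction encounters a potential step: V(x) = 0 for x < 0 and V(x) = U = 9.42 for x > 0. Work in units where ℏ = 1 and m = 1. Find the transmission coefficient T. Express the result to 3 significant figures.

T = 0.535

The wavenumbers are k₁ = √(2mE)/ℏ = 4.420 on the left and k₂ = √(2m(E − U))/ℏ = 0.8367 on the right.
Matching ψ and ψ′ at x = 0 gives r = (k₁ − k₂)/(k₁ + k₂), so R = r² = 0.4647 and T = 1 − R = 0.5353.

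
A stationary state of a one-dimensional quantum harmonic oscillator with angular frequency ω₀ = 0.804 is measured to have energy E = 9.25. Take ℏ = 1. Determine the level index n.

n = 11

Invert E_n = (n + ½)ℏω₀: n = E/ℏω₀ − ½ = 11.005, so n = 11.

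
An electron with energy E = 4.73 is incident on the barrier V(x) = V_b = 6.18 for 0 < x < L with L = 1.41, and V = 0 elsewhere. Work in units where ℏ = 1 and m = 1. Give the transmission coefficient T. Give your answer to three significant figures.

T = 0.0234

Since E < V_b the interior solution is evanescent with decay constant κ = √(2m(V_b − E))/ℏ = 1.703.
κL = 2.401, sinh(κL) = 5.473.
The exact tunnelling result is T⁻¹ = 1 + V_b² sinh²(κL) / [4E(V_b − E)] = 42.69, so T = 0.0234.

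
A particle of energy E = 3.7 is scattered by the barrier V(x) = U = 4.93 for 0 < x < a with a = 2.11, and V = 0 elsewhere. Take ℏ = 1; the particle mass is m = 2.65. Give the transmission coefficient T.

E < U: inside the barrier ψ ∝ e^{±κx} with κ = √(2m(U − E))/ℏ = 2.553.
κa = 5.387, sinh(κa) = 109.3.
Matching ψ, ψ′ at both faces gives T = [1 + U² sinh²(κa) / (4E(U − E))]⁻¹ = 1/15950 = 0.0000627.

T = 0.0000627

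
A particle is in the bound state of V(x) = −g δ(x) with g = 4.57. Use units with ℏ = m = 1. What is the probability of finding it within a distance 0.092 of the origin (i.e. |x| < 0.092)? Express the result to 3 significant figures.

P = 0.569

The normalised bound state is ψ = √κ e^{−κ|x|} with κ = mg/ℏ² = 4.570.
P(|x| < d) = ∫_{−d}^{d} κ e^{−2κ|x|} dx = 1 − e^{−2κd} = 1 − e^{−0.8409} = 0.5687.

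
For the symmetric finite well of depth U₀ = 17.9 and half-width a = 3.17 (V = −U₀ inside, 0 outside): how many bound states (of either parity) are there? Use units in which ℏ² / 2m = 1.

N = 9

The dimensionless depth is z₀ = a√(2mU₀)/ℏ = 3.17 × √(17.90) = 13.41.
The even/odd transcendental equations gain one root per π/2 in z₀, giving N = 1 + ⌊2z₀/π⌋ = 1 + ⌊8.538⌋ = 9.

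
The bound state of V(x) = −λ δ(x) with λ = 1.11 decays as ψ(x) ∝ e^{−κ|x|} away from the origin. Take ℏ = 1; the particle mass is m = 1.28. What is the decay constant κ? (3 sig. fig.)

κ = 1.42

Integrate −(ℏ²/2m)ψ'' − λδ(x)ψ = Eψ from −ε to +ε: the ψ'' term gives ψ'(0⁺) − ψ'(0⁻) and the δ term gives −(2mλ/ℏ²)ψ(0).
With ψ ∝ e^{−κ|x|} this yields −2κ = −2mλ/ℏ², so κ = mλ/ℏ² = 1.421.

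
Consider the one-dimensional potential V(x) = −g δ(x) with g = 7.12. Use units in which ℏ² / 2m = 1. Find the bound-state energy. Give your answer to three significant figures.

E = -12.7

The bound state is ψ(x) = √κ e^{−κ|x|}. The derivative jump ψ'(0⁺) − ψ'(0⁻) = −(2mg/ℏ²)ψ(0) fixes κ = mg/ℏ² = 3.560.
Then E = −ℏ²κ²/(2m) = −mg²/(2ℏ²) = -12.67.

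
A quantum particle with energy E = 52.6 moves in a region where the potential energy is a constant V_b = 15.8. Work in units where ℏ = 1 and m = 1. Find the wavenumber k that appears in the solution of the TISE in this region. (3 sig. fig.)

k = 8.58

With E > V_b the solution is oscillatory, ψ ∝ e^{±ikx} with k = √(2m(E − V_b))/ℏ.
k = √(2 × 1 × 36.8) = 8.579.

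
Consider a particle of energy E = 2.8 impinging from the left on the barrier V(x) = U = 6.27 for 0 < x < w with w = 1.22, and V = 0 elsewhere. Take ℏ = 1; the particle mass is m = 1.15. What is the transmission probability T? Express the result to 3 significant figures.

Since E < U the interior solution is evanescent with decay constant κ = √(2m(U − E))/ℏ = 2.825.
κw = 3.447, sinh(κw) = 15.68.
The exact tunnelling result is T⁻¹ = 1 + U² sinh²(κw) / [4E(U − E)] = 249.7, so T = 0.00400.

T = 0.00400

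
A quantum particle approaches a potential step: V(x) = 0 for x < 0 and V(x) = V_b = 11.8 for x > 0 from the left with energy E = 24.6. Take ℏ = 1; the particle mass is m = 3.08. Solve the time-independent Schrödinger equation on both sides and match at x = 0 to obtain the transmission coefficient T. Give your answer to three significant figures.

On each side the TISE gives plane waves with k = √(2m(E − V))/ℏ: k₁ = √(2·3.08·24.6) = 12.31, k₂ = √(2·3.08·12.8) = 8.880.
Continuity of ψ and ψ′ at the step yields the reflection amplitude r = (k₁ − k₂)/(k₁ + k₂) = 0.1619; thus R = |r|² = 0.02621, T = 0.9738.

T = 0.974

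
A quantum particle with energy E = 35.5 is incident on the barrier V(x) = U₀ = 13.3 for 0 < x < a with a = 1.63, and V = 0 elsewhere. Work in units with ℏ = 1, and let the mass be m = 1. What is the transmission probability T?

T = 0.948

E > U₀: inside the barrier k₂ = √(2m(E − U₀))/ℏ = 6.663, k₂a = 10.86.
Matching at both interfaces gives T⁻¹ = 1 + U₀² sin²(k₂a) / [4E(E − U₀)] = 1.055, hence T = 0.948.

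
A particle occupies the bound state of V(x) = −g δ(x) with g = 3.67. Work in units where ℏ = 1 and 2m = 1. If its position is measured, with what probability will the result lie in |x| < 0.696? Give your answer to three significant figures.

P = 0.922

The normalised bound state is ψ = √κ e^{−κ|x|} with κ = mg/ℏ² = 1.835.
P(|x| < d) = ∫_{−d}^{d} κ e^{−2κ|x|} dx = 1 − e^{−2κd} = 1 − e^{−2.554} = 0.9223.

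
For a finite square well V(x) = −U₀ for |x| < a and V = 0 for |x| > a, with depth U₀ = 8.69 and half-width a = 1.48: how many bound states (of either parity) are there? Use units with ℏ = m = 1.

N = 4

Define the well-strength parameter z₀ = (a/ℏ)√(2mU₀) = 1.48 × √(2·1·8.69) = 6.170.
The even/odd transcendental equations gain one root per π/2 in z₀, giving N = 1 + ⌊2z₀/π⌋ = 1 + ⌊3.928⌋ = 4.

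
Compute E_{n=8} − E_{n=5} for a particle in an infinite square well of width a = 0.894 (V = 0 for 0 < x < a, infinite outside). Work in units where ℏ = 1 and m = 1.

E_n = n²π²ℏ²/(2ma²), so ΔE = (8² − 5²) π²ℏ²/(2ma²).
ΔE = 39 × π² / (2 × 1 × 0.894²) = 240.8.

ΔE = 241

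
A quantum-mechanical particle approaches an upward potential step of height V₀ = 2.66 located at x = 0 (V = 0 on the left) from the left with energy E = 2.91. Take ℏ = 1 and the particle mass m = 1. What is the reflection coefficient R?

The wavenumbers are k₁ = √(2mE)/ℏ = 2.412 on the left and k₂ = √(2m(E − V₀))/ℏ = 0.7071 on the right.
Continuity of ψ and ψ′ at the step yields the reflection amplitude r = (k₁ − k₂)/(k₁ + k₂) = 0.5467; thus R = |r|² = 0.2988, T = 0.7012.

R = 0.299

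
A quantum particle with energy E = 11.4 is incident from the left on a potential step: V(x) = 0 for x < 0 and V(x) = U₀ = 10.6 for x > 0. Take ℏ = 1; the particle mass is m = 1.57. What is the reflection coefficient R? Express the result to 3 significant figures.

On each side the TISE gives plane waves with k = √(2m(E − V))/ℏ: k₁ = √(2·1.57·11.4) = 5.983, k₂ = √(2·1.57·0.8) = 1.585.
Matching ψ and ψ′ at x = 0 gives r = (k₁ − k₂)/(k₁ + k₂), so R = r² = 0.3377 and T = 1 − R = 0.6623.

R = 0.338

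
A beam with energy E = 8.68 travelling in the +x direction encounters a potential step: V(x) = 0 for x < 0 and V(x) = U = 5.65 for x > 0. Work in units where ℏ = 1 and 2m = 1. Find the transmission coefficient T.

The wavenumbers are k₁ = √(2mE)/ℏ = 2.946 on the left and k₂ = √(2m(E − U))/ℏ = 1.741 on the right.
Matching ψ and ψ′ at x = 0 gives r = (k₁ − k₂)/(k₁ + k₂), so R = r² = 0.06616 and T = 1 − R = 0.9338.

T = 0.934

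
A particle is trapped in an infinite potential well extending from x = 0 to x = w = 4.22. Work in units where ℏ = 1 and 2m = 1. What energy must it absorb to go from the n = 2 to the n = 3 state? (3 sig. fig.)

E_n = n²π²ℏ²/(2mw²), so ΔE = (3² − 2²) π²ℏ²/(2mw²).
ΔE = 5 × π² / (2 × 0.5 × 4.22²) = 2.771.

ΔE = 2.77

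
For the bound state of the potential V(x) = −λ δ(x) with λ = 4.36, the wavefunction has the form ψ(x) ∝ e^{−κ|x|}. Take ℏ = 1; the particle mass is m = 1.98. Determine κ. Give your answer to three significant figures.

κ = 8.63

Integrating the TISE across x = 0 gives the cusp condition ψ'(0⁺) − ψ'(0⁻) = −(2mλ/ℏ²)ψ(0).
With ψ ∝ e^{−κ|x|} this yields −2κ = −2mλ/ℏ², so κ = mλ/ℏ² = 8.633.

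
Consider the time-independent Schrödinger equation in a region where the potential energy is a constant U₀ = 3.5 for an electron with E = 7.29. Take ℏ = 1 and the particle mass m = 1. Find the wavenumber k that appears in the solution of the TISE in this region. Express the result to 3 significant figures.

With E > U₀ the solution is oscillatory, ψ ∝ e^{±ikx} with k = √(2m(E − U₀))/ℏ.
k = √(2 × 1 × 3.79) = 2.753.

k = 2.75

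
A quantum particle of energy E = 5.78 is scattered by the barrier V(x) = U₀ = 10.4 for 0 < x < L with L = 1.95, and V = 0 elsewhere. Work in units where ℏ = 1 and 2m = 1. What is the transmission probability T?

T = 0.000903

Since E < U₀ the interior solution is evanescent with decay constant κ = √(2m(U₀ − E))/ℏ = 2.149.
κL = 4.191, sinh(κL) = 33.05.
The exact tunnelling result is T⁻¹ = 1 + U₀² sinh²(κL) / [4E(U₀ − E)] = 1107, so T = 0.000903.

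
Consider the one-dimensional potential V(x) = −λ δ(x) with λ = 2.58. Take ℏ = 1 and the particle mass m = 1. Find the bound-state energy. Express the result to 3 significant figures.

E = -3.33

The bound state is ψ(x) = √κ e^{−κ|x|}. The derivative jump ψ'(0⁺) − ψ'(0⁻) = −(2mλ/ℏ²)ψ(0) fixes κ = mλ/ℏ² = 2.580.
Then E = −ℏ²κ²/(2m) = −mλ²/(2ℏ²) = -3.328.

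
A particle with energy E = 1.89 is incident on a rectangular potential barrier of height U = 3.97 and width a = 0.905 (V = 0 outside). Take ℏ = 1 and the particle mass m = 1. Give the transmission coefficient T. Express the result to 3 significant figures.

T = 0.0947

E < U: inside the barrier ψ ∝ e^{±κx} with κ = √(2m(U − E))/ℏ = 2.040.
κa = 1.846, sinh(κa) = 3.088.
The exact tunnelling result is T⁻¹ = 1 + U² sinh²(κa) / [4E(U − E)] = 10.56, so T = 0.0947.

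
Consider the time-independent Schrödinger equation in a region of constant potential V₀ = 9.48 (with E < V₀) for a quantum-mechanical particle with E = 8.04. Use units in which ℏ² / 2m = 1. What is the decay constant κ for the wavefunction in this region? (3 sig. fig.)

κ = 1.20

Since E < V₀ the TISE in this region is ψ'' = κ²ψ with κ = √(2m(V₀ − E))/ℏ.
κ = √(2 × 0.5 × 1.44) = 1.200.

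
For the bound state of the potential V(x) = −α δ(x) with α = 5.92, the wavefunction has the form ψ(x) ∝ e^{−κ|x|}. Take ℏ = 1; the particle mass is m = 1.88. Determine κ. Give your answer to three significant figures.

Integrate −(ℏ²/2m)ψ'' − αδ(x)ψ = Eψ from −ε to +ε: the ψ'' term gives ψ'(0⁺) − ψ'(0⁻) and the δ term gives −(2mα/ℏ²)ψ(0).
With ψ ∝ e^{−κ|x|} this yields −2κ = −2mα/ℏ², so κ = mα/ℏ² = 11.13.

κ = 11.1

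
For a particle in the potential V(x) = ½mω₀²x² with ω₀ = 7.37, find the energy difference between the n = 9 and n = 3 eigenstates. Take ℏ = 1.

ΔE = 44.2

E_n = ℏω₀(n + ½), so ΔE = (9 − 3) ℏω₀ = 6 × 7.37 = 44.22.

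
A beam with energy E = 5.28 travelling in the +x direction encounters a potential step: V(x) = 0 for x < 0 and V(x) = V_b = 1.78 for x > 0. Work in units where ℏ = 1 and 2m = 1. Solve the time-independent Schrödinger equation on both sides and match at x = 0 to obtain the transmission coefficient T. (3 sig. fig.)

T = 0.990

The wavenumbers are k₁ = √(2mE)/ℏ = 2.298 on the left and k₂ = √(2m(E − V_b))/ℏ = 1.871 on the right.
Matching ψ and ψ′ at x = 0 gives r = (k₁ − k₂)/(k₁ + k₂), so R = r² = 0.01049 and T = 1 − R = 0.9895.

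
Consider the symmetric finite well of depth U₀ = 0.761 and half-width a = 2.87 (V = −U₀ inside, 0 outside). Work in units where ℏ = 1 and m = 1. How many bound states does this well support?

N = 3

The dimensionless depth is z₀ = a√(2mU₀)/ℏ = 2.87 × √(1.522) = 3.541.
The even/odd transcendental equations gain one root per π/2 in z₀, giving N = 1 + ⌊2z₀/π⌋ = 1 + ⌊2.254⌋ = 3.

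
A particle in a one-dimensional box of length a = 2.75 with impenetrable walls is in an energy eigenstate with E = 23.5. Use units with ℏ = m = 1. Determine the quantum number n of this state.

n = 6

For an infinite well E_n = n²π²ℏ²/(2ma²), so n = (a/πℏ)√(2mE).
n = (2.75/π) × √(2 × 1 × 23.5) = 6.001 → n = 6.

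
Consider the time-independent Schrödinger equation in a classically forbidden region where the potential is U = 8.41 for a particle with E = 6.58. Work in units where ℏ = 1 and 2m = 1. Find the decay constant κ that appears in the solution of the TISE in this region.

Since E < U the TISE in this region is ψ'' = κ²ψ with κ = √(2m(U − E))/ℏ.
κ = √(2 × 0.5 × 1.83) = 1.353.

κ = 1.35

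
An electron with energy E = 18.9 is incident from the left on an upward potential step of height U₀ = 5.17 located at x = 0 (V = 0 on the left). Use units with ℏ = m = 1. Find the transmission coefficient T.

On each side the TISE gives plane waves with k = √(2m(E − V))/ℏ: k₁ = √(2·1·18.9) = 6.148, k₂ = √(2·1·13.73) = 5.240.
Matching ψ and ψ′ at x = 0 gives r = (k₁ − k₂)/(k₁ + k₂), so R = r² = 0.006356 and T = 1 − R = 0.9936.

T = 0.994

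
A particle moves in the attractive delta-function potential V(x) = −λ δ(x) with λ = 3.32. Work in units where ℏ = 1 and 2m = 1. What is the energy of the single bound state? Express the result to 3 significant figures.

For x ≠ 0 the bound state is ψ ∝ e^{−κ|x|}; integrating the TISE across the delta gives the cusp condition 2κ = 2mλ/ℏ², so κ = 1.660.
Then E = −ℏ²κ²/(2m) = −mλ²/(2ℏ²) = -2.756.

E = -2.76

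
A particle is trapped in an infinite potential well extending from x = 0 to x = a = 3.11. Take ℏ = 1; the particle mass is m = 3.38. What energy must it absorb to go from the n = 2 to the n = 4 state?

E_n = n²π²ℏ²/(2ma²), so ΔE = (4² − 2²) π²ℏ²/(2ma²).
ΔE = 12 × π² / (2 × 3.38 × 3.11²) = 1.811.

ΔE = 1.81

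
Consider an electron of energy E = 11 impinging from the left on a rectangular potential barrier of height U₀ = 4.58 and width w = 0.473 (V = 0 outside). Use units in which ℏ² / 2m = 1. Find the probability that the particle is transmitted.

Above the barrier the interior wavenumber is k₂ = √(2m(E − U₀))/ℏ = 2.534, giving phase k₂w = 1.198.
Matching at both interfaces gives T⁻¹ = 1 + U₀² sin²(k₂w) / [4E(E − U₀)] = 1.064, hence T = 0.939.

T = 0.939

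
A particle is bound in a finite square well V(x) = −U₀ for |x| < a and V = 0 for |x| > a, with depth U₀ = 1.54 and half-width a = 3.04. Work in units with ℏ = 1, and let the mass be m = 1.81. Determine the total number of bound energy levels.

N = 5

The dimensionless depth is z₀ = a√(2mU₀)/ℏ = 3.04 × √(5.575) = 7.178.
The even/odd transcendental equations gain one root per π/2 in z₀, giving N = 1 + ⌊2z₀/π⌋ = 1 + ⌊4.569⌋ = 5.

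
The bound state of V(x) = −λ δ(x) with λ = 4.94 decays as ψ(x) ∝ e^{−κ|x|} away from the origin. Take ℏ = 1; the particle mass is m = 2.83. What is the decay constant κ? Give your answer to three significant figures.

κ = 14.0

Integrate −(ℏ²/2m)ψ'' − λδ(x)ψ = Eψ from −ε to +ε: the ψ'' term gives ψ'(0⁺) − ψ'(0⁻) and the δ term gives −(2mλ/ℏ²)ψ(0).
With ψ ∝ e^{−κ|x|} this yields −2κ = −2mλ/ℏ², so κ = mλ/ℏ² = 13.98.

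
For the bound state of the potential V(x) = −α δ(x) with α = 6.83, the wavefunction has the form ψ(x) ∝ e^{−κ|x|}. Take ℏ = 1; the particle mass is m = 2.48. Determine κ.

κ = 16.9

Integrating the TISE across x = 0 gives the cusp condition ψ'(0⁺) − ψ'(0⁻) = −(2mα/ℏ²)ψ(0).
With ψ ∝ e^{−κ|x|} this yields −2κ = −2mα/ℏ², so κ = mα/ℏ² = 16.94.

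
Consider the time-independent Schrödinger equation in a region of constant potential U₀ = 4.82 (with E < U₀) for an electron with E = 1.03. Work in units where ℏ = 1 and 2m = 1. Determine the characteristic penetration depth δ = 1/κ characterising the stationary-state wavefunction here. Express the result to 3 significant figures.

δ = 0.514

Since E < U₀ the TISE in this region is ψ'' = κ²ψ with κ = √(2m(U₀ − E))/ℏ.
κ = √(2 × 0.5 × 3.79) = 1.947. The penetration depth is δ = 1/κ = 0.514.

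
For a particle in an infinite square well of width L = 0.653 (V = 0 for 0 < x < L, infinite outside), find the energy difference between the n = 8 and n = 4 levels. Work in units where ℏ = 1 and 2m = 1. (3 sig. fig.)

E_n = n²π²ℏ²/(2mL²), so ΔE = (8² − 4²) π²ℏ²/(2mL²).
ΔE = 48 × π² / (2 × 0.5 × 0.653²) = 1111.

ΔE = 1110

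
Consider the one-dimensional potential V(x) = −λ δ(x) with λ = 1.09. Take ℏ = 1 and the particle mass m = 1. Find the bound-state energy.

E = -0.594

The bound state is ψ(x) = √κ e^{−κ|x|}. The derivative jump ψ'(0⁺) − ψ'(0⁻) = −(2mλ/ℏ²)ψ(0) fixes κ = mλ/ℏ² = 1.090.
Then E = −ℏ²κ²/(2m) = −mλ²/(2ℏ²) = -0.5941.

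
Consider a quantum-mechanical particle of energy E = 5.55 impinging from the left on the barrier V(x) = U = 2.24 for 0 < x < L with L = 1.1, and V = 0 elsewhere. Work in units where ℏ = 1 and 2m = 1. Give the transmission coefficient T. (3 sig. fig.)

E > U: inside the barrier k₂ = √(2m(E − U))/ℏ = 1.819, k₂L = 2.001.
Matching at both interfaces gives T⁻¹ = 1 + U² sin²(k₂L) / [4E(E − U)] = 1.056, hence T = 0.947.

T = 0.947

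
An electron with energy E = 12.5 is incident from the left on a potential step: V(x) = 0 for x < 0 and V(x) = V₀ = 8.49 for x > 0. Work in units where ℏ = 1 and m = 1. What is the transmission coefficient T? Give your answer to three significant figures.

On each side the TISE gives plane waves with k = √(2m(E − V))/ℏ: k₁ = √(2·1·12.5) = 5.000, k₂ = √(2·1·4.01) = 2.832.
Matching ψ and ψ′ at x = 0 gives r = (k₁ − k₂)/(k₁ + k₂), so R = r² = 0.07663 and T = 1 − R = 0.9234.

T = 0.923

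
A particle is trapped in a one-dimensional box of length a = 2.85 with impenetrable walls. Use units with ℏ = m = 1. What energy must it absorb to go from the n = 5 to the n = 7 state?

E_n = n²π²ℏ²/(2ma²), so ΔE = (7² − 5²) π²ℏ²/(2ma²).
ΔE = 24 × π² / (2 × 1 × 2.85²) = 14.58.

ΔE = 14.6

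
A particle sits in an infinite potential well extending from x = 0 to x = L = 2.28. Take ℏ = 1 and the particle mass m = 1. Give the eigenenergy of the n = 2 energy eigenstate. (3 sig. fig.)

The infinite-well eigenfunctions ψ_n = √(2/L) sin(nπx/L) vanish at both walls, giving E_n = n²π²ℏ²/(2mL²).
E_2 = 2² × π² / (2 × 1 × 2.28²) = 3.797.

E = 3.80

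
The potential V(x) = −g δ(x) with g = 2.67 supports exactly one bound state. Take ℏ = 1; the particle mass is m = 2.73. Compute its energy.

E = -9.73

For x ≠ 0 the bound state is ψ ∝ e^{−κ|x|}; integrating the TISE across the delta gives the cusp condition 2κ = 2mg/ℏ², so κ = 7.289.
Then E = −ℏ²κ²/(2m) = −mg²/(2ℏ²) = -9.731.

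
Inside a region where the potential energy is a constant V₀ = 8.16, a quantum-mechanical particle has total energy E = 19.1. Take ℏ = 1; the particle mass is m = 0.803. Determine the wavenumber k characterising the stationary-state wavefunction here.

k = 4.19

With E > V₀ the solution is oscillatory, ψ ∝ e^{±ikx} with k = √(2m(E − V₀))/ℏ.
k = √(2 × 0.803 × 10.94) = 4.192.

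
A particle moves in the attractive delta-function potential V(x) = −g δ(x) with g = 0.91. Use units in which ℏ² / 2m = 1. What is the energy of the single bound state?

For x ≠ 0 the bound state is ψ ∝ e^{−κ|x|}; integrating the TISE across the delta gives the cusp condition 2κ = 2mg/ℏ², so κ = 0.4550.
Then E = −ℏ²κ²/(2m) = −mg²/(2ℏ²) = -0.2070.

E = -0.207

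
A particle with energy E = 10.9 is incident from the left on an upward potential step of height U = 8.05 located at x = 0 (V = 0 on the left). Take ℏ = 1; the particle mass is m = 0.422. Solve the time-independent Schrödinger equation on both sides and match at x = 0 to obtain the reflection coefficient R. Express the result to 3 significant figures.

R = 0.105

On each side the TISE gives plane waves with k = √(2m(E − V))/ℏ: k₁ = √(2·0.422·10.9) = 3.033, k₂ = √(2·0.422·2.85) = 1.551.
Matching ψ and ψ′ at x = 0 gives r = (k₁ − k₂)/(k₁ + k₂), so R = r² = 0.1045 and T = 1 − R = 0.8955.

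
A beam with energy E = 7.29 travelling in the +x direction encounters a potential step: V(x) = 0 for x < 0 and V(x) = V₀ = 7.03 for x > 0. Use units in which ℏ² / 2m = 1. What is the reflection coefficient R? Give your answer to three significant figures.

R = 0.466

On each side the TISE gives plane waves with k = √(2m(E − V))/ℏ: k₁ = √(2·½·7.29) = 2.700, k₂ = √(2·½·0.26) = 0.5099.
Matching ψ and ψ′ at x = 0 gives r = (k₁ − k₂)/(k₁ + k₂), so R = r² = 0.4655 and T = 1 − R = 0.5345.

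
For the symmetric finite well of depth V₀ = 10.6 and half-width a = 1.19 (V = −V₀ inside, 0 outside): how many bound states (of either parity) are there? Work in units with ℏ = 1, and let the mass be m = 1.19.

Define the well-strength parameter z₀ = (a/ℏ)√(2mV₀) = 1.19 × √(2·1.19·10.6) = 5.977.
The even/odd transcendental equations gain one root per π/2 in z₀, giving N = 1 + ⌊2z₀/π⌋ = 1 + ⌊3.805⌋ = 4.

N = 4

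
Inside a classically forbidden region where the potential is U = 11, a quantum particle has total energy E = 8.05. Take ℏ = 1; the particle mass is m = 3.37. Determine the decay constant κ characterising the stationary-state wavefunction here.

Since E < U the TISE in this region is ψ'' = κ²ψ with κ = √(2m(U − E))/ℏ.
κ = √(2 × 3.37 × 2.95) = 4.459.

κ = 4.46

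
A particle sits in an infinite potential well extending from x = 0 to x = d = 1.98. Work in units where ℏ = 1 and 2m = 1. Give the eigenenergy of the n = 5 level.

E = 62.9

Requiring ψ(0) = ψ(d) = 0 quantises k = nπ/d, hence E_n = ℏ²k²/2m = n²π²ℏ²/(2md²).
E_5 = 5² × π² / (2 × 0.5 × 1.98²) = 62.94.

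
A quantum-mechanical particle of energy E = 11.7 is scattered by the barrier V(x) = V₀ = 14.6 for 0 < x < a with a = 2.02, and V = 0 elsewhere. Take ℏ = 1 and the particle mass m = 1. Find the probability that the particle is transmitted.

T = 0.000152

Since E < V₀ the interior solution is evanescent with decay constant κ = √(2m(V₀ − E))/ℏ = 2.408.
κa = 4.865, sinh(κa) = 64.82.
Matching ψ, ψ′ at both faces gives T = [1 + V₀² sinh²(κa) / (4E(V₀ − E))]⁻¹ = 1/6600 = 0.000152.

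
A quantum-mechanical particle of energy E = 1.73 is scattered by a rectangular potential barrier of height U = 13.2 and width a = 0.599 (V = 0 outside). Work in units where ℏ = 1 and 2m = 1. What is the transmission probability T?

E < U: inside the barrier ψ ∝ e^{±κx} with κ = √(2m(U − E))/ℏ = 3.387.
κa = 2.029, sinh(κa) = 3.736.
Matching ψ, ψ′ at both faces gives T = [1 + U² sinh²(κa) / (4E(U − E))]⁻¹ = 1/31.64 = 0.0316.

T = 0.0316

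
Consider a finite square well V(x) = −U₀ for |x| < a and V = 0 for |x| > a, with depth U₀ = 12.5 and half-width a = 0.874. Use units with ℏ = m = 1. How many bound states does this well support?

N = 3

Define the well-strength parameter z₀ = (a/ℏ)√(2mU₀) = 0.874 × √(2·1·12.5) = 4.370.
The even/odd transcendental equations gain one root per π/2 in z₀, giving N = 1 + ⌊2z₀/π⌋ = 1 + ⌊2.782⌋ = 3.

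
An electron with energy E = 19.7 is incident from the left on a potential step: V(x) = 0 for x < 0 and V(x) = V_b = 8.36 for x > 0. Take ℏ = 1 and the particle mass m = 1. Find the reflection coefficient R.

R = 0.0188

On each side the TISE gives plane waves with k = √(2m(E − V))/ℏ: k₁ = √(2·1·19.7) = 6.277, k₂ = √(2·1·11.34) = 4.762.
Continuity of ψ and ψ′ at the step yields the reflection amplitude r = (k₁ − k₂)/(k₁ + k₂) = 0.1372; thus R = |r|² = 0.01882, T = 0.9812.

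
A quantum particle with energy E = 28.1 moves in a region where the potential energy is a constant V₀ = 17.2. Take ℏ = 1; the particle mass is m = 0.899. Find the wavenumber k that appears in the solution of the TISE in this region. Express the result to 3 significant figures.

With E > V₀ the solution is oscillatory, ψ ∝ e^{±ikx} with k = √(2m(E − V₀))/ℏ.
k = √(2 × 0.899 × 10.9) = 4.427.

k = 4.43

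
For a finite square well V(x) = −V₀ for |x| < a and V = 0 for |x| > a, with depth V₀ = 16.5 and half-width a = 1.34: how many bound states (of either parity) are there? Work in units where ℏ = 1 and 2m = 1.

The dimensionless depth is z₀ = a√(2mV₀)/ℏ = 1.34 × √(16.50) = 5.443.
The even/odd transcendental equations gain one root per π/2 in z₀, giving N = 1 + ⌊2z₀/π⌋ = 1 + ⌊3.465⌋ = 4.

N = 4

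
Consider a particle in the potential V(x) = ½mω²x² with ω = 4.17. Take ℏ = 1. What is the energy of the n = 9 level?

The oscillator eigenvalues are E_n = ℏω(n + ½), so E_9 = 4.17 × 9.5 = 39.62.

E = 39.6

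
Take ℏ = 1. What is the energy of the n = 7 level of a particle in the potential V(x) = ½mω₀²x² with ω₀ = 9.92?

E = 74.4

The oscillator eigenvalues are E_n = ℏω₀(n + ½), so E_7 = 9.92 × 7.5 = 74.40.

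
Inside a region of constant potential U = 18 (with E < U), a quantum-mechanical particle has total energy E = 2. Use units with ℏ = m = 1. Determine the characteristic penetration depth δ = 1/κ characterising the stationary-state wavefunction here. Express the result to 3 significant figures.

Since E < U the TISE in this region is ψ'' = κ²ψ with κ = √(2m(U − E))/ℏ.
κ = √(2 × 1 × 16) = 5.657. The penetration depth is δ = 1/κ = 0.177.

δ = 0.177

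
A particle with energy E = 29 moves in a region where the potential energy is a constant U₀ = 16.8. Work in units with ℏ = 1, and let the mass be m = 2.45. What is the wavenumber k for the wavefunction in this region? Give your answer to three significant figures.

k = 7.73

With E > U₀ the solution is oscillatory, ψ ∝ e^{±ikx} with k = √(2m(E − U₀))/ℏ.
k = √(2 × 2.45 × 12.2) = 7.732.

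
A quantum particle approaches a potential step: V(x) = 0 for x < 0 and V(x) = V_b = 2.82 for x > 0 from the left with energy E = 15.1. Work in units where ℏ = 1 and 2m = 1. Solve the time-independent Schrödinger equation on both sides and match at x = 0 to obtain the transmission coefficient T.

T = 0.997

The wavenumbers are k₁ = √(2mE)/ℏ = 3.886 on the left and k₂ = √(2m(E − V_b))/ℏ = 3.504 on the right.
Matching ψ and ψ′ at x = 0 gives r = (k₁ − k₂)/(k₁ + k₂), so R = r² = 0.002666 and T = 1 − R = 0.9973.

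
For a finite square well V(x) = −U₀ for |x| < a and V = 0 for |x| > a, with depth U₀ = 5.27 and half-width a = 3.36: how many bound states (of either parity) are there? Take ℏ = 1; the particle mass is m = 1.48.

N = 9

The dimensionless depth is z₀ = a√(2mU₀)/ℏ = 3.36 × √(15.60) = 13.27.
A new bound state (alternating even/odd) appears each time z₀ passes a multiple of π/2, so N = ⌊2z₀/π⌋ + 1 = ⌊8.448⌋ + 1 = 9.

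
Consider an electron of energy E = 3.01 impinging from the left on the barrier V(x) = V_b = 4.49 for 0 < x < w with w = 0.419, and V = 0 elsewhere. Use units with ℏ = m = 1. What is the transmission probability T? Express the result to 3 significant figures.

Since E < V_b the interior solution is evanescent with decay constant κ = √(2m(V_b − E))/ℏ = 1.720.
κw = 0.7209, sinh(κw) = 0.7850.
The exact tunnelling result is T⁻¹ = 1 + V_b² sinh²(κw) / [4E(V_b − E)] = 1.697, so T = 0.589.

T = 0.589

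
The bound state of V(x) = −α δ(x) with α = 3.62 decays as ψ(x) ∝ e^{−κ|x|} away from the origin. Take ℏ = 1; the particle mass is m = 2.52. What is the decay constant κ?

κ = 9.12

Integrate −(ℏ²/2m)ψ'' − αδ(x)ψ = Eψ from −ε to +ε: the ψ'' term gives ψ'(0⁺) − ψ'(0⁻) and the δ term gives −(2mα/ℏ²)ψ(0).
With ψ ∝ e^{−κ|x|} this yields −2κ = −2mα/ℏ², so κ = mα/ℏ² = 9.122.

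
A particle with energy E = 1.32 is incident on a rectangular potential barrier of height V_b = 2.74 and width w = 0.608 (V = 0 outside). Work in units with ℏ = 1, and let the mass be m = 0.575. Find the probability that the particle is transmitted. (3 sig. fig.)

E < V_b: inside the barrier ψ ∝ e^{±κx} with κ = √(2m(V_b − E))/ℏ = 1.278.
κw = 0.7770, sinh(κw) = 0.8575.
The exact tunnelling result is T⁻¹ = 1 + V_b² sinh²(κw) / [4E(V_b − E)] = 1.736, so T = 0.576.

T = 0.576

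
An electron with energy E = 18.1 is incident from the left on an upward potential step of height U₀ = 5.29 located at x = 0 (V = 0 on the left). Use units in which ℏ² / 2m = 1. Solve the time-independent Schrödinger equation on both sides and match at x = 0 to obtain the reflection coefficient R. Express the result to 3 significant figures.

R = 0.00743

The wavenumbers are k₁ = √(2mE)/ℏ = 4.254 on the left and k₂ = √(2m(E − U₀))/ℏ = 3.579 on the right.
Continuity of ψ and ψ′ at the step yields the reflection amplitude r = (k₁ − k₂)/(k₁ + k₂) = 0.08621; thus R = |r|² = 0.007432, T = 0.9926.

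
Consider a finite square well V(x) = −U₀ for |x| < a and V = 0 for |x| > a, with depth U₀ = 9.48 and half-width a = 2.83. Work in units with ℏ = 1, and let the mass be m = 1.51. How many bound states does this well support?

Define the well-strength parameter z₀ = (a/ℏ)√(2mU₀) = 2.83 × √(2·1.51·9.48) = 15.14.
A new bound state (alternating even/odd) appears each time z₀ passes a multiple of π/2, so N = ⌊2z₀/π⌋ + 1 = ⌊9.640⌋ + 1 = 10.

N = 10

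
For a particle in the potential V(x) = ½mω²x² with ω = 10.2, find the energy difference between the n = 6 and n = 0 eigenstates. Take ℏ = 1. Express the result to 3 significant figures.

ΔE = 61.2

E_n = ℏω(n + ½), so ΔE = (6 − 0) ℏω = 6 × 10.2 = 61.20.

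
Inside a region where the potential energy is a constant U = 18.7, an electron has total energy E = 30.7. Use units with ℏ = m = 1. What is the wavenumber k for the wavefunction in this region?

With E > U the solution is oscillatory, ψ ∝ e^{±ikx} with k = √(2m(E − U))/ℏ.
k = √(2 × 1 × 12) = 4.899.

k = 4.90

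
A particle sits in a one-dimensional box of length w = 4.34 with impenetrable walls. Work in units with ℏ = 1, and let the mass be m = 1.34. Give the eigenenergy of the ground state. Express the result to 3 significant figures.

E = 0.196

Requiring ψ(0) = ψ(w) = 0 quantises k = nπ/w, hence E_n = ℏ²k²/2m = n²π²ℏ²/(2mw²).
E_1 = 1² × π² / (2 × 1.34 × 4.34²) = 0.1955.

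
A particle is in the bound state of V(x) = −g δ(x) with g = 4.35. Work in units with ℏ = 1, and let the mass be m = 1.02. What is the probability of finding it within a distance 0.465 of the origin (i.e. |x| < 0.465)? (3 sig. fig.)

The normalised bound state is ψ = √κ e^{−κ|x|} with κ = mg/ℏ² = 4.437.
P(|x| < d) = ∫_{−d}^{d} κ e^{−2κ|x|} dx = 1 − e^{−2κd} = 1 − e^{−4.126} = 0.9839.

P = 0.984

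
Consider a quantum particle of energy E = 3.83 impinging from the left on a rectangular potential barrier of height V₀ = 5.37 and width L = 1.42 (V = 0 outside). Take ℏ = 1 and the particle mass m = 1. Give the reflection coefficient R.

R = 0.978

E < V₀: inside the barrier ψ ∝ e^{±κx} with κ = √(2m(V₀ − E))/ℏ = 1.755.
κL = 2.492, sinh(κL) = 6.002.
Matching ψ, ψ′ at both faces gives T = [1 + V₀² sinh²(κL) / (4E(V₀ − E))]⁻¹ = 1/45.03 = 0.0222.
R = 1 − T = 0.978.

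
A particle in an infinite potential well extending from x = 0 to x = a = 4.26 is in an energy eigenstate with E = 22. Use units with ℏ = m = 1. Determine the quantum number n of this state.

n = 9

For an infinite well E_n = n²π²ℏ²/(2ma²), so n = (a/πℏ)√(2mE).
n = (4.26/π) × √(2 × 1 × 22) = 8.995 → n = 9.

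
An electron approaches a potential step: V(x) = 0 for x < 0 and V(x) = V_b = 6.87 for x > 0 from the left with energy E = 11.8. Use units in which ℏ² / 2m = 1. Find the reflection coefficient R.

R = 0.0461

The wavenumbers are k₁ = √(2mE)/ℏ = 3.435 on the left and k₂ = √(2m(E − V_b))/ℏ = 2.220 on the right.
Matching ψ and ψ′ at x = 0 gives r = (k₁ − k₂)/(k₁ + k₂), so R = r² = 0.04614 and T = 1 − R = 0.9539.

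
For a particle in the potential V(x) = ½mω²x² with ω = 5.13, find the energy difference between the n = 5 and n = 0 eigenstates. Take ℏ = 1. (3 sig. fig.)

E_n = ℏω(n + ½), so ΔE = (5 − 0) ℏω = 5 × 5.13 = 25.65.

ΔE = 25.7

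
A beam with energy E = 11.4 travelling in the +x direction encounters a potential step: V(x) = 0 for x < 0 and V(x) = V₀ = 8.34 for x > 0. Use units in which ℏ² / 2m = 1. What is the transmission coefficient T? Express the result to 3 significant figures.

The wavenumbers are k₁ = √(2mE)/ℏ = 3.376 on the left and k₂ = √(2m(E − V₀))/ℏ = 1.749 on the right.
Matching ψ and ψ′ at x = 0 gives r = (k₁ − k₂)/(k₁ + k₂), so R = r² = 0.1008 and T = 1 − R = 0.8992.

T = 0.899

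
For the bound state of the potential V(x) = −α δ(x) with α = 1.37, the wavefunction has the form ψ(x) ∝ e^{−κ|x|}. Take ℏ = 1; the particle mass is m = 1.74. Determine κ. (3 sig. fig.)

κ = 2.38

Integrating the TISE across x = 0 gives the cusp condition ψ'(0⁺) − ψ'(0⁻) = −(2mα/ℏ²)ψ(0).
With ψ ∝ e^{−κ|x|} this yields −2κ = −2mα/ℏ², so κ = mα/ℏ² = 2.384.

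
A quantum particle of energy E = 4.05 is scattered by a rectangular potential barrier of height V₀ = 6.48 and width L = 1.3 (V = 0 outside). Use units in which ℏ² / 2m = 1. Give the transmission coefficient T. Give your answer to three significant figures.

Since E < V₀ the interior solution is evanescent with decay constant κ = √(2m(V₀ − E))/ℏ = 1.559.
κL = 2.026, sinh(κL) = 3.728.
Matching ψ, ψ′ at both faces gives T = [1 + V₀² sinh²(κL) / (4E(V₀ − E))]⁻¹ = 1/15.82 = 0.0632.

T = 0.0632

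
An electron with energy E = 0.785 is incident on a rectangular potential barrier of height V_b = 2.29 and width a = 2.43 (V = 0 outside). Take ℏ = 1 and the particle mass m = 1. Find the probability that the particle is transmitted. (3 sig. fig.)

T = 0.000785

Since E < V_b the interior solution is evanescent with decay constant κ = √(2m(V_b − E))/ℏ = 1.735.
κa = 4.216, sinh(κa) = 33.87.
Matching ψ, ψ′ at both faces gives T = [1 + V_b² sinh²(κa) / (4E(V_b − E))]⁻¹ = 1/1274 = 0.000785.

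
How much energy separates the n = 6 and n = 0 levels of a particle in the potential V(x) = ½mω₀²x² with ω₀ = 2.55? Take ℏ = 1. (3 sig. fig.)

ΔE = 15.3

E_n = ℏω₀(n + ½), so ΔE = (6 − 0) ℏω₀ = 6 × 2.55 = 15.30.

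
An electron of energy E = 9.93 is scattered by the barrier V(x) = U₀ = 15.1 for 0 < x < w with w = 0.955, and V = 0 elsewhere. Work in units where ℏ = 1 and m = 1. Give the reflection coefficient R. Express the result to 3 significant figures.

R = 0.992

Since E < U₀ the interior solution is evanescent with decay constant κ = √(2m(U₀ − E))/ℏ = 3.216.
κw = 3.071, sinh(κw) = 10.76.
The exact tunnelling result is T⁻¹ = 1 + U₀² sinh²(κw) / [4E(U₀ − E)] = 129.5, so T = 0.00772.
R = 1 − T = 0.992.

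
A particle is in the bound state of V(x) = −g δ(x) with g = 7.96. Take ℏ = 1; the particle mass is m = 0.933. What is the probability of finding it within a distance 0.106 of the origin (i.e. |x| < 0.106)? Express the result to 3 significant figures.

The normalised bound state is ψ = √κ e^{−κ|x|} with κ = mg/ℏ² = 7.427.
P(|x| < d) = ∫_{−d}^{d} κ e^{−2κ|x|} dx = 1 − e^{−2κd} = 1 − e^{−1.574} = 0.7929.

P = 0.793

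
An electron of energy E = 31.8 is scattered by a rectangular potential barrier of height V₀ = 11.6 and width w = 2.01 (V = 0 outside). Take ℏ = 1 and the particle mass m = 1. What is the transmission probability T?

T = 0.998

Above the barrier the interior wavenumber is k₂ = √(2m(E − V₀))/ℏ = 6.356, giving phase k₂w = 12.78.
Matching at both interfaces gives T⁻¹ = 1 + V₀² sin²(k₂w) / [4E(E − V₀)] = 1.002, hence T = 0.998.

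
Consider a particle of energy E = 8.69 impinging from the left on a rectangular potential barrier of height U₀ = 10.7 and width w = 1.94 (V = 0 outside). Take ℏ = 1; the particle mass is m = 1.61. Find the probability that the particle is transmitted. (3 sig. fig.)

T = 0.000126

E < U₀: inside the barrier ψ ∝ e^{±κx} with κ = √(2m(U₀ − E))/ℏ = 2.544.
κw = 4.935, sinh(κw) = 69.57.
The exact tunnelling result is T⁻¹ = 1 + U₀² sinh²(κw) / [4E(U₀ − E)] = 7931, so T = 0.000126.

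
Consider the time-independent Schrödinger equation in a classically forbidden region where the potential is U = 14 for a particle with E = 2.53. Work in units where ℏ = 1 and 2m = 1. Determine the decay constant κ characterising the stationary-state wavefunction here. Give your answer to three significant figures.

Since E < U the TISE in this region is ψ'' = κ²ψ with κ = √(2m(U − E))/ℏ.
κ = √(2 × 0.5 × 11.47) = 3.387.

κ = 3.39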